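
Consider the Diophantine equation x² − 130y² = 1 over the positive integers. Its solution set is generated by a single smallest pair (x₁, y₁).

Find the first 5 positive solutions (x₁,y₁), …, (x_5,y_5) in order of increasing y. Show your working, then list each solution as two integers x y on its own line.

√130 = [11; 2,2,22, …], period ℓ=3 (odd) → k=5
i=0: a=11 ⇒ p=11, q=1
i=1: a=2 ⇒ p=23, q=2
i=2: a=2 ⇒ p=57, q=5
i=3: a=22 ⇒ p=1277, q=112
i=4: a=2 ⇒ p=2611, q=229
i=5: a=2 ⇒ p=6499, q=570
(x₁, y₁) = (6499, 570);  6499² − 130·570² = 1 ✓
(6499+570√130)^2 = 84474001 + 7408860√130
(6499+570√130)^3 = 1097993058499 + 96300361710√130
(6499+570√130)^4 = 14271713689896001 + 1251712094097720√130
(6499+570√130)^5 = 185503733443275162499 + 16269753702781802850√130

6499 570
84474001 7408860
1097993058499 96300361710
14271713689896001 1251712094097720
185503733443275162499 16269753702781802850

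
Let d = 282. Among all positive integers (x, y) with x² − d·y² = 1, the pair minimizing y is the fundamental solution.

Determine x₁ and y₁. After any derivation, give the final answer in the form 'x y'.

2351 140

[16; 1,3,1,4,1,3,1,32] for √282; ℓ=8 ⇒ convergent index 7
step 0: (16, 1)  from 16·(1,0) + (0,1)
step 1: (17, 1)  from 1·(16,1) + (1,0)
step 2: (67, 4)  from 3·(17,1) + (16,1)
step 3: (84, 5)  from 1·(67,4) + (17,1)
step 4: (403, 24)  from 4·(84,5) + (67,4)
…
step 6: (1864, 111)  from 3·(487,29) + (403,24)
step 7: (2351, 140)  from 1·(1864,111) + (487,29)
(x₁, y₁) = (2351, 140);  2351² − 282·140² = 1 ✓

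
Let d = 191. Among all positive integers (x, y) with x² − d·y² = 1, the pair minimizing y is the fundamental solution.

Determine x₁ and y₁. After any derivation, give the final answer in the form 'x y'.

[13; 1,4,1,1,3,…,4,1,26] for √191; ℓ=16 ⇒ convergent index 15
a_0=13:  p_0=13·1+0=13,  q_0=13·0+1=1
a_1=1:  p_1=1·13+1=14,  q_1=1·1+0=1
a_2=4:  p_2=4·14+13=69,  q_2=4·1+1=5
a_3=1:  p_3=1·69+14=83,  q_3=1·5+1=6
…
a_5=3:  p_5=3·152+83=539,  q_5=3·11+6=39
a_6=2:  p_6=2·539+152=1230,  q_6=2·39+11=89
a_7=2:  p_7=2·1230+539=2999,  q_7=2·89+39=217
a_8=13:  p_8=13·2999+1230=40217,  q_8=13·217+89=2910
…
a_10=2:  p_10=2·83433+40217=207083,  q_10=2·6037+2910=14984
…
a_13=1:  p_13=1·911765+704682=1616447,  q_13=1·65973+50989=116962
a_14=4:  p_14=4·1616447+911765=7377553,  q_14=4·116962+65973=533821
a_15=1:  p_15=1·7377553+1616447=8994000,  q_15=1·533821+116962=650783
→ (8994000, 650783).  Check: 8994000²=80892036000000, 191·650783²=80892035999999, difference 1.

8994000 650783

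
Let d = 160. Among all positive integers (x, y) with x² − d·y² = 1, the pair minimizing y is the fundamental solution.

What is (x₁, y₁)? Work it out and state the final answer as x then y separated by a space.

√160 → a₀=12, period (1,1,1,5,1,1,1,24); ℓ=8 even so k=7
a_0=12:  p_0=12·1+0=12,  q_0=12·0+1=1
a_1=1:  p_1=1·12+1=13,  q_1=1·1+0=1
…
a_3=1:  p_3=1·25+13=38,  q_3=1·2+1=3
a_4=5:  p_4=5·38+25=215,  q_4=5·3+2=17
…
a_6=1:  p_6=1·253+215=468,  q_6=1·20+17=37
a_7=1:  p_7=1·468+253=721,  q_7=1·37+20=57
(x₁, y₁) = (721, 57);  721² − 160·57² = 1 ✓

721 57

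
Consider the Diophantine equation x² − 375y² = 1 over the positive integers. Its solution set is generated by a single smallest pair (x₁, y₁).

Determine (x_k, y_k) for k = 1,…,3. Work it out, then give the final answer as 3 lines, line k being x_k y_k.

15124 781
457470751 23623688
13837575261124 714569313843

√375 → a₀=19, period (2,1,2,1,5,1,2,1,2,38); ℓ=10 even so k=9
a_0=19:  p_0=19·1+0=19,  q_0=19·0+1=1
a_1=2:  p_1=2·19+1=39,  q_1=2·1+0=2
a_2=1:  p_2=1·39+19=58,  q_2=1·2+1=3
a_3=2:  p_3=2·58+39=155,  q_3=2·3+2=8
…
a_5=5:  p_5=5·213+155=1220,  q_5=5·11+8=63
a_6=1:  p_6=1·1220+213=1433,  q_6=1·63+11=74
a_7=2:  p_7=2·1433+1220=4086,  q_7=2·74+63=211
a_8=1:  p_8=1·4086+1433=5519,  q_8=1·211+74=285
a_9=2:  p_9=2·5519+4086=15124,  q_9=2·285+211=781
→ (15124, 781).  Check: 15124²=228735376, 375·781²=228735375, difference 1.
n=2: (15124,781)∘(15124,781) = (15124·15124+375·781·781, 15124·781+781·15124) = (457470751,23623688)
n=3: (457470751,23623688)∘(15124,781) = (15124·457470751+375·781·23623688, 15124·23623688+781·457470751) = (13837575261124,714569313843)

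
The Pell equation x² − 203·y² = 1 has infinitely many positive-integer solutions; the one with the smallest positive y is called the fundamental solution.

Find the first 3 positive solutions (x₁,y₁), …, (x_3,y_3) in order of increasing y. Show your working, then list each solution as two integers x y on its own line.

57 4
6497 456
740601 51980

d=203: √d = [14; 4,28] (ℓ=2, even), read p_1/q_1
step 0: (14, 1)  from 14·(1,0) + (0,1)
step 1: (57, 4)  from 4·(14,1) + (1,0)
fundamental: x₁=57, y₁=4  (since 3249 − 203·16 = 1)
(x_2, y_2) = (57·57 + 203·4·4, 57·4 + 4·57) = (6497, 456)
(x_3, y_3) = (57·6497 + 203·4·456, 57·456 + 4·6497) = (740601, 51980)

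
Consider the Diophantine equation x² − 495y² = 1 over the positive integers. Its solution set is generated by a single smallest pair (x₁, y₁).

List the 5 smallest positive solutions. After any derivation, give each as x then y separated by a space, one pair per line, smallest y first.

89 4
15841 712
2819609 126732
501874561 22557584
89330852249 4015123220

d=495: √d = [22; 4,44] (ℓ=2, even), read p_1/q_1
step 0: (22, 1)  from 22·(1,0) + (0,1)
step 1: (89, 4)  from 4·(22,1) + (1,0)
→ (89, 4).  Check: 89²=7921, 495·4²=7920, difference 1.
(89+4√495)^2 = 15841 + 712√495
(89+4√495)^3 = 2819609 + 126732√495
(89+4√495)^4 = 501874561 + 22557584√495
(89+4√495)^5 = 89330852249 + 4015123220√495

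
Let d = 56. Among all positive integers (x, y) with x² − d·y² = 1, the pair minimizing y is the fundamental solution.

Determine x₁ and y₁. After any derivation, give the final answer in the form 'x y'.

[7; 2,14] for √56; ℓ=2 ⇒ convergent index 1
step 0: (7, 1)  from 7·(1,0) + (0,1)
step 1: (15, 2)  from 2·(7,1) + (1,0)
fundamental: x₁=15, y₁=2  (since 225 − 56·4 = 1)

15 2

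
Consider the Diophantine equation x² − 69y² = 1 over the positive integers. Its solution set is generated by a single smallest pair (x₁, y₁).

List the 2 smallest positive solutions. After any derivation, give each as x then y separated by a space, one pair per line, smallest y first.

7775 936
120901249 14554800

d=69: √d = [8; 3,3,1,4,1,3,3,16] (ℓ=8, even), read p_7/q_7
i=0: a=8 ⇒ p=8, q=1
i=1: a=3 ⇒ p=25, q=3
…
i=4: a=4 ⇒ p=515, q=62
…
i=6: a=3 ⇒ p=2384, q=287
i=7: a=3 ⇒ p=7775, q=936
(x₁, y₁) = (7775, 936);  7775² − 69·936² = 1 ✓
(7775+936√69)^2 = 120901249 + 14554800√69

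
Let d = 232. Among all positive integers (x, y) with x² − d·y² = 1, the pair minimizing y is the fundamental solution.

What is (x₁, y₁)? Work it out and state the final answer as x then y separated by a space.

19603 1287

√232 → a₀=15, period (4,3,7,3,4,30); ℓ=6 even so k=5
a_0=15:  p_0=15·1+0=15,  q_0=15·0+1=1
a_1=4:  p_1=4·15+1=61,  q_1=4·1+0=4
…
a_3=7:  p_3=7·198+61=1447,  q_3=7·13+4=95
a_4=3:  p_4=3·1447+198=4539,  q_4=3·95+13=298
a_5=4:  p_5=4·4539+1447=19603,  q_5=4·298+95=1287
fundamental: x₁=19603, y₁=1287  (since 384277609 − 232·1656369 = 1)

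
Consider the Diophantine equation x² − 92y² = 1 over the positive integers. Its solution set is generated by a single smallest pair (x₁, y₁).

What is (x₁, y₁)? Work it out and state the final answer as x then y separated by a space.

1151 120

√92 → a₀=9, period (1,1,2,4,2,1,1,18); ℓ=8 even so k=7
i=0: a=9 ⇒ p=9, q=1
…
i=2: a=1 ⇒ p=19, q=2
…
i=6: a=1 ⇒ p=681, q=71
i=7: a=1 ⇒ p=1151, q=120
→ (1151, 120).  Check: 1151²=1324801, 92·120²=1324800, difference 1.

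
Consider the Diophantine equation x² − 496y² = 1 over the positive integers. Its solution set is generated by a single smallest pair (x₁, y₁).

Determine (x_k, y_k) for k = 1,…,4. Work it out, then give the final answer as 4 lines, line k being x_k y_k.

4620799 207480
42703566796801 1917446753040
394649197502177907199 17720272078000750440
3647189234337689639247667201 163763630995505661818050080

d=496: √d = [22; 3,1,2,4,1,…,1,3,44] (ℓ=16, even), read p_15/q_15
step 0: (22, 1)  from 22·(1,0) + (0,1)
…
step 5: (1314, 59)  from 1·(1069,48) + (245,11)
…
step 7: (6080, 273)  from 2·(2383,107) + (1314,59)
step 8: (14543, 653)  from 2·(6080,273) + (2383,107)
step 9: (35166, 1579)  from 2·(14543,653) + (6080,273)
step 10: (49709, 2232)  from 1·(35166,1579) + (14543,653)
…
step 14: (1252502, 56239)  from 1·(863293,38763) + (389209,17476)
step 15: (4620799, 207480)  from 3·(1252502,56239) + (863293,38763)
→ (4620799, 207480).  Check: 4620799²=21351783398401, 496·207480²=21351783398400, difference 1.
(4620799+207480√496)^2 = 42703566796801 + 1917446753040√496
(4620799+207480√496)^3 = 394649197502177907199 + 17720272078000750440√496
(4620799+207480√496)^4 = 3647189234337689639247667201 + 163763630995505661818050080√496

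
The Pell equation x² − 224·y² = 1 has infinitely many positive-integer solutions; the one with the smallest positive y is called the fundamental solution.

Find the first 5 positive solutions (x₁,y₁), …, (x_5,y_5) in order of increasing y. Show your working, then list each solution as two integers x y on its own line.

[14; 1,28] for √224; ℓ=2 ⇒ convergent index 1
i=0: a=14 ⇒ p=14, q=1
i=1: a=1 ⇒ p=15, q=1
(x₁, y₁) = (15, 1);  15² − 224·1² = 1 ✓
(x_2, y_2) = (15·15 + 224·1·1, 15·1 + 1·15) = (449, 30)
(x_3, y_3) = (15·449 + 224·1·30, 15·30 + 1·449) = (13455, 899)
(x_4, y_4) = (15·13455 + 224·1·899, 15·899 + 1·13455) = (403201, 26940)
(x_5, y_5) = (15·403201 + 224·1·26940, 15·26940 + 1·403201) = (12082575, 807301)

15 1
449 30
13455 899
403201 26940
12082575 807301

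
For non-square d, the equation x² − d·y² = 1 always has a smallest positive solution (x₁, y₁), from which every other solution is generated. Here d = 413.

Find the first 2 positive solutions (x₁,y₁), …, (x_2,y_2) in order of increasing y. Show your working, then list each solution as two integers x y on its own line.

113399 5580
25718666401 1265532840

[20; 3,9,1,4,1,9,3,40] for √413; ℓ=8 ⇒ convergent index 7
step 0: (20, 1)  from 20·(1,0) + (0,1)
step 1: (61, 3)  from 3·(20,1) + (1,0)
step 2: (569, 28)  from 9·(61,3) + (20,1)
step 3: (630, 31)  from 1·(569,28) + (61,3)
step 4: (3089, 152)  from 4·(630,31) + (569,28)
step 5: (3719, 183)  from 1·(3089,152) + (630,31)
step 6: (36560, 1799)  from 9·(3719,183) + (3089,152)
step 7: (113399, 5580)  from 3·(36560,1799) + (3719,183)
→ (113399, 5580).  Check: 113399²=12859333201, 413·5580²=12859333200, difference 1.
n=2: (113399,5580)∘(113399,5580) = (113399·113399+413·5580·5580, 113399·5580+5580·113399) = (25718666401,1265532840)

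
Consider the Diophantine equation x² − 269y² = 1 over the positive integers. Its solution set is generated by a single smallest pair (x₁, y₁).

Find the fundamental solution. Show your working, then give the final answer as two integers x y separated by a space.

√269 = [16; 2,2,32, …], period ℓ=3 (odd) → k=5
step 0: (16, 1)  from 16·(1,0) + (0,1)
step 1: (33, 2)  from 2·(16,1) + (1,0)
…
step 4: (5396, 329)  from 2·(2657,162) + (82,5)
step 5: (13449, 820)  from 2·(5396,329) + (2657,162)
→ (13449, 820).  Check: 13449²=180875601, 269·820²=180875600, difference 1.

13449 820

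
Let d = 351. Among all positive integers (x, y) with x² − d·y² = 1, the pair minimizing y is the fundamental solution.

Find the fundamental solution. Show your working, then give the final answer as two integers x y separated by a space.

62425 3332

√351 → a₀=18, period (1,2,1,3,2,2,2,3,1,2,1,36); ℓ=12 even so k=11
k=0  a_k=18  p_k/q_k = 18/1
k=1  a_k=1  p_k/q_k = 19/1
k=2  a_k=2  p_k/q_k = 56/3
…
k=4  a_k=3  p_k/q_k = 281/15
k=5  a_k=2  p_k/q_k = 637/34
k=6  a_k=2  p_k/q_k = 1555/83
k=7  a_k=2  p_k/q_k = 3747/200
k=8  a_k=3  p_k/q_k = 12796/683
k=9  a_k=1  p_k/q_k = 16543/883
k=10  a_k=2  p_k/q_k = 45882/2449
k=11  a_k=1  p_k/q_k = 62425/3332
→ (62425, 3332).  Check: 62425²=3896880625, 351·3332²=3896880624, difference 1.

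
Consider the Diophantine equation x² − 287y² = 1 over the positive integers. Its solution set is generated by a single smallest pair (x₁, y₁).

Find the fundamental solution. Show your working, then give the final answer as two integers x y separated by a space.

d=287: √d = [16; 1,15,1,32] (ℓ=4, even), read p_3/q_3
k=0  a_k=16  p_k/q_k = 16/1
…
k=2  a_k=15  p_k/q_k = 271/16
k=3  a_k=1  p_k/q_k = 288/17
fundamental: x₁=288, y₁=17  (since 82944 − 287·289 = 1)

288 17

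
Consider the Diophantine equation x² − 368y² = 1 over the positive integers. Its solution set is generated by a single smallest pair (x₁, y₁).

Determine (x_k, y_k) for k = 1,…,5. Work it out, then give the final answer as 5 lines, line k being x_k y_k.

1151 60
2649601 138120
6099380351 317952180
14040770918401 731925780240
32321848554778751 1684892828160300

[19; 5,2,5,38] for √368; ℓ=4 ⇒ convergent index 3
i=0: a=19 ⇒ p=19, q=1
i=1: a=5 ⇒ p=96, q=5
i=2: a=2 ⇒ p=211, q=11
i=3: a=5 ⇒ p=1151, q=60
→ (1151, 60).  Check: 1151²=1324801, 368·60²=1324800, difference 1.
n=2: (1151,60)∘(1151,60) = (1151·1151+368·60·60, 1151·60+60·1151) = (2649601,138120)
n=3: (2649601,138120)∘(1151,60) = (1151·2649601+368·60·138120, 1151·138120+60·2649601) = (6099380351,317952180)
n=4: (6099380351,317952180)∘(1151,60) = (1151·6099380351+368·60·317952180, 1151·317952180+60·6099380351) = (14040770918401,731925780240)
n=5: (14040770918401,731925780240)∘(1151,60) = (1151·14040770918401+368·60·731925780240, 1151·731925780240+60·14040770918401) = (32321848554778751,1684892828160300)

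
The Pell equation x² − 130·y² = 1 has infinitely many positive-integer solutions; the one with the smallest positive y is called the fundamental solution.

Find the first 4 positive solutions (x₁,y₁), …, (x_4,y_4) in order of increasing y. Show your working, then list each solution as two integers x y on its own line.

6499 570
84474001 7408860
1097993058499 96300361710
14271713689896001 1251712094097720

√130 → a₀=11, period (2,2,22); ℓ=3 odd so k=5
step 0: (11, 1)  from 11·(1,0) + (0,1)
…
step 4: (2611, 229)  from 2·(1277,112) + (57,5)
step 5: (6499, 570)  from 2·(2611,229) + (1277,112)
→ (6499, 570).  Check: 6499²=42237001, 130·570²=42237000, difference 1.
(x_2, y_2) = (6499·6499 + 130·570·570, 6499·570 + 570·6499) = (84474001, 7408860)
(x_3, y_3) = (6499·84474001 + 130·570·7408860, 6499·7408860 + 570·84474001) = (1097993058499, 96300361710)
(x_4, y_4) = (6499·1097993058499 + 130·570·96300361710, 6499·96300361710 + 570·1097993058499) = (14271713689896001, 1251712094097720)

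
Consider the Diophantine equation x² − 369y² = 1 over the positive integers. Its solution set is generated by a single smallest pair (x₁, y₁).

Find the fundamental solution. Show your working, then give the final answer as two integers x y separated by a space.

√369 → a₀=19, period (4,1,3,2,7,4,7,2,3,1,4,38); ℓ=12 even so k=11
a_0=19:  p_0=19·1+0=19,  q_0=19·0+1=1
…
a_4=2:  p_4=2·365+96=826,  q_4=2·19+5=43
a_5=7:  p_5=7·826+365=6147,  q_5=7·43+19=320
…
a_9=3:  p_9=3·393504+184045=1364557,  q_9=3·20485+9581=71036
a_10=1:  p_10=1·1364557+393504=1758061,  q_10=1·71036+20485=91521
a_11=4:  p_11=4·1758061+1364557=8396801,  q_11=4·91521+71036=437120
fundamental: x₁=8396801, y₁=437120  (since 70506267033601 − 369·191073894400 = 1)

8396801 437120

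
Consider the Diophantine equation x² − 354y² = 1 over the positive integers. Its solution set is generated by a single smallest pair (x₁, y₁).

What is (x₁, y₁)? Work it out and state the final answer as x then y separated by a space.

258065 13716

d=354: √d = [18; 1,4,2,2,18,2,2,4,1,36] (ℓ=10, even), read p_9/q_9
a_0=18:  p_0=18·1+0=18,  q_0=18·0+1=1
…
a_2=4:  p_2=4·19+18=94,  q_2=4·1+1=5
…
a_4=2:  p_4=2·207+94=508,  q_4=2·11+5=27
…
a_6=2:  p_6=2·9351+508=19210,  q_6=2·497+27=1021
a_7=2:  p_7=2·19210+9351=47771,  q_7=2·1021+497=2539
a_8=4:  p_8=4·47771+19210=210294,  q_8=4·2539+1021=11177
a_9=1:  p_9=1·210294+47771=258065,  q_9=1·11177+2539=13716
(x₁, y₁) = (258065, 13716);  258065² − 354·13716² = 1 ✓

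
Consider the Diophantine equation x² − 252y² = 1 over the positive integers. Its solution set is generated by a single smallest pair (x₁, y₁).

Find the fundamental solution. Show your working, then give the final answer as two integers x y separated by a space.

√252 → a₀=15, period (1,6,1,30); ℓ=4 even so k=3
k=0  a_k=15  p_k/q_k = 15/1
…
k=2  a_k=6  p_k/q_k = 111/7
k=3  a_k=1  p_k/q_k = 127/8
fundamental: x₁=127, y₁=8  (since 16129 − 252·64 = 1)

127 8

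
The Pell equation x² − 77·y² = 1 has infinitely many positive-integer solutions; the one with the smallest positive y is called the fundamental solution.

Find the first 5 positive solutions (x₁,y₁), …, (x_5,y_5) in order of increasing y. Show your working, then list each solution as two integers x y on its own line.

√77 = [8; 1,3,2,3,1,16, …], period ℓ=6 (even) → k=5
i=0: a=8 ⇒ p=8, q=1
i=1: a=1 ⇒ p=9, q=1
…
i=3: a=2 ⇒ p=79, q=9
i=4: a=3 ⇒ p=272, q=31
i=5: a=1 ⇒ p=351, q=40
(x₁, y₁) = (351, 40);  351² − 77·40² = 1 ✓
n=2: (351,40)∘(351,40) = (351·351+77·40·40, 351·40+40·351) = (246401,28080)
n=3: (246401,28080)∘(351,40) = (351·246401+77·40·28080, 351·28080+40·246401) = (172973151,19712120)
n=4: (172973151,19712120)∘(351,40) = (351·172973151+77·40·19712120, 351·19712120+40·172973151) = (121426905601,13837880160)
n=5: (121426905601,13837880160)∘(351,40) = (351·121426905601+77·40·13837880160, 351·13837880160+40·121426905601) = (85241514758751,9714172160200)

351 40
246401 28080
172973151 19712120
121426905601 13837880160
85241514758751 9714172160200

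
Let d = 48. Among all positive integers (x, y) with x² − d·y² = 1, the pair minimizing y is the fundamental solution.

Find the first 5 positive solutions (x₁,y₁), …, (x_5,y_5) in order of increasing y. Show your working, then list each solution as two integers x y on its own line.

[6; 1,12] for √48; ℓ=2 ⇒ convergent index 1
a_0=6:  p_0=6·1+0=6,  q_0=6·0+1=1
a_1=1:  p_1=1·6+1=7,  q_1=1·1+0=1
→ (7, 1).  Check: 7²=49, 48·1²=48, difference 1.
(7+1√48)^2 = 97 + 14√48
(7+1√48)^3 = 1351 + 195√48
(7+1√48)^4 = 18817 + 2716√48
(7+1√48)^5 = 262087 + 37829√48

7 1
97 14
1351 195
18817 2716
262087 37829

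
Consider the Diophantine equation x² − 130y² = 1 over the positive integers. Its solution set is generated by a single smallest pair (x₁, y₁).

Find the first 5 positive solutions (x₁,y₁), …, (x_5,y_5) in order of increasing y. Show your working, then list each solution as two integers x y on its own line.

√130 → a₀=11, period (2,2,22); ℓ=3 odd so k=5
a_0=11:  p_0=11·1+0=11,  q_0=11·0+1=1
a_1=2:  p_1=2·11+1=23,  q_1=2·1+0=2
a_2=2:  p_2=2·23+11=57,  q_2=2·2+1=5
a_3=22:  p_3=22·57+23=1277,  q_3=22·5+2=112
a_4=2:  p_4=2·1277+57=2611,  q_4=2·112+5=229
a_5=2:  p_5=2·2611+1277=6499,  q_5=2·229+112=570
(x₁, y₁) = (6499, 570);  6499² − 130·570² = 1 ✓
(x_2, y_2) = (6499·6499 + 130·570·570, 6499·570 + 570·6499) = (84474001, 7408860)
(x_3, y_3) = (6499·84474001 + 130·570·7408860, 6499·7408860 + 570·84474001) = (1097993058499, 96300361710)
(x_4, y_4) = (6499·1097993058499 + 130·570·96300361710, 6499·96300361710 + 570·1097993058499) = (14271713689896001, 1251712094097720)
(x_5, y_5) = (6499·14271713689896001 + 130·570·1251712094097720, 6499·1251712094097720 + 570·14271713689896001) = (185503733443275162499, 16269753702781802850)

6499 570
84474001 7408860
1097993058499 96300361710
14271713689896001 1251712094097720
185503733443275162499 16269753702781802850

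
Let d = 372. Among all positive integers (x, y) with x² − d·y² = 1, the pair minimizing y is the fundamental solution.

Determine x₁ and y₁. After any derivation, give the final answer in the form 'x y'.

12151 630

√372 = [19; 3,2,12,2,3,38, …], period ℓ=6 (even) → k=5
i=0: a=19 ⇒ p=19, q=1
i=1: a=3 ⇒ p=58, q=3
i=2: a=2 ⇒ p=135, q=7
i=3: a=12 ⇒ p=1678, q=87
i=4: a=2 ⇒ p=3491, q=181
i=5: a=3 ⇒ p=12151, q=630
→ (12151, 630).  Check: 12151²=147646801, 372·630²=147646800, difference 1.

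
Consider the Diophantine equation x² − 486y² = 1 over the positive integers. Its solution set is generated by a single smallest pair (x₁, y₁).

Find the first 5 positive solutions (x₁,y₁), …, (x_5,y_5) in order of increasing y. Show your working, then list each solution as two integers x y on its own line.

d=486: √d = [22; 22,44] (ℓ=2, even), read p_1/q_1
a_0=22:  p_0=22·1+0=22,  q_0=22·0+1=1
a_1=22:  p_1=22·22+1=485,  q_1=22·1+0=22
→ (485, 22).  Check: 485²=235225, 486·22²=235224, difference 1.
k=2:  x_2 = 485·485+486·22·22 = 470449,  y_2 = 485·22+22·485 = 21340
k=3:  x_3 = 485·470449+486·22·21340 = 456335045,  y_3 = 485·21340+22·470449 = 20699778
k=4:  x_4 = 485·456335045+486·22·20699778 = 442644523201,  y_4 = 485·20699778+22·456335045 = 20078763320
k=5:  x_5 = 485·442644523201+486·22·20078763320 = 429364731169925,  y_5 = 485·20078763320+22·442644523201 = 19476379720622

485 22
470449 21340
456335045 20699778
442644523201 20078763320
429364731169925 19476379720622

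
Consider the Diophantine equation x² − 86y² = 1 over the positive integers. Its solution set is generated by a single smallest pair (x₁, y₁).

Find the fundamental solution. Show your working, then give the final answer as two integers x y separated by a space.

[9; 3,1,1,1,8,1,1,1,3,18] for √86; ℓ=10 ⇒ convergent index 9
k=0  a_k=9  p_k/q_k = 9/1
k=1  a_k=3  p_k/q_k = 28/3
k=2  a_k=1  p_k/q_k = 37/4
k=3  a_k=1  p_k/q_k = 65/7
k=4  a_k=1  p_k/q_k = 102/11
k=5  a_k=8  p_k/q_k = 881/95
k=6  a_k=1  p_k/q_k = 983/106
…
k=8  a_k=1  p_k/q_k = 2847/307
k=9  a_k=3  p_k/q_k = 10405/1122
→ (10405, 1122).  Check: 10405²=108264025, 86·1122²=108264024, difference 1.

10405 1122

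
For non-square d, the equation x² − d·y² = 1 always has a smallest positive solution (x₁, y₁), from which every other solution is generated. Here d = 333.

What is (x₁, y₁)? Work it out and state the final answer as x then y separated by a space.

√333 = [18; 4,36, …], period ℓ=2 (even) → k=1
a_0=18:  p_0=18·1+0=18,  q_0=18·0+1=1
a_1=4:  p_1=4·18+1=73,  q_1=4·1+0=4
→ (73, 4).  Check: 73²=5329, 333·4²=5328, difference 1.

73 4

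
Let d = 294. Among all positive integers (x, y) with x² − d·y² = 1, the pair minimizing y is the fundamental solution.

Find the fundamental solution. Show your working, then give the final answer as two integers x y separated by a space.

4801 280

d=294: √d = [17; 6,1,4,1,6,34] (ℓ=6, even), read p_5/q_5
i=0: a=17 ⇒ p=17, q=1
…
i=2: a=1 ⇒ p=120, q=7
…
i=4: a=1 ⇒ p=703, q=41
i=5: a=6 ⇒ p=4801, q=280
fundamental: x₁=4801, y₁=280  (since 23049601 − 294·78400 = 1)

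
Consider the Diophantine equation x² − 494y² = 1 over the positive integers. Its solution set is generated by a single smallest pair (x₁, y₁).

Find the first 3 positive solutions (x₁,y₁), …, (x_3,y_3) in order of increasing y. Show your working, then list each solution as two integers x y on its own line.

73035 3286
10668222449 479986020
1558307253052395 70111557938114

√494 = [22; 4,2,2,1,2,1,2,2,4,44, …], period ℓ=10 (even) → k=9
i=0: a=22 ⇒ p=22, q=1
…
i=2: a=2 ⇒ p=200, q=9
…
i=4: a=1 ⇒ p=689, q=31
…
i=6: a=1 ⇒ p=2556, q=115
…
i=8: a=2 ⇒ p=16514, q=743
i=9: a=4 ⇒ p=73035, q=3286
→ (73035, 3286).  Check: 73035²=5334111225, 494·3286²=5334111224, difference 1.
(x_2, y_2) = (73035·73035 + 494·3286·3286, 73035·3286 + 3286·73035) = (10668222449, 479986020)
(x_3, y_3) = (73035·10668222449 + 494·3286·479986020, 73035·479986020 + 3286·10668222449) = (1558307253052395, 70111557938114)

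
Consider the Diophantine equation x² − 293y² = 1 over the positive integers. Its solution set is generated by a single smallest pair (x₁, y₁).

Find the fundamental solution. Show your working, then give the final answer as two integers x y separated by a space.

12320649 719780

√293 → a₀=17, period (8,1,1,8,34); ℓ=5 odd so k=9
k=0  a_k=17  p_k/q_k = 17/1
k=1  a_k=8  p_k/q_k = 137/8
k=2  a_k=1  p_k/q_k = 154/9
k=3  a_k=1  p_k/q_k = 291/17
k=4  a_k=8  p_k/q_k = 2482/145
…
k=8  a_k=1  p_k/q_k = 1444507/84389
k=9  a_k=8  p_k/q_k = 12320649/719780
(x₁, y₁) = (12320649, 719780);  12320649² − 293·719780² = 1 ✓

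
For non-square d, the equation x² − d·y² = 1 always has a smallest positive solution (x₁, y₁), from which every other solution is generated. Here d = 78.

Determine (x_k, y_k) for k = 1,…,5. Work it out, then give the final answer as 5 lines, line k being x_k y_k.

d=78: √d = [8; 1,4,1,16] (ℓ=4, even), read p_3/q_3
step 0: (8, 1)  from 8·(1,0) + (0,1)
…
step 2: (44, 5)  from 4·(9,1) + (8,1)
step 3: (53, 6)  from 1·(44,5) + (9,1)
→ (53, 6).  Check: 53²=2809, 78·6²=2808, difference 1.
(x_2, y_2) = (53·53 + 78·6·6, 53·6 + 6·53) = (5617, 636)
(x_3, y_3) = (53·5617 + 78·6·636, 53·636 + 6·5617) = (595349, 67410)
(x_4, y_4) = (53·595349 + 78·6·67410, 53·67410 + 6·595349) = (63101377, 7144824)
(x_5, y_5) = (53·63101377 + 78·6·7144824, 53·7144824 + 6·63101377) = (6688150613, 757283934)

53 6
5617 636
595349 67410
63101377 7144824
6688150613 757283934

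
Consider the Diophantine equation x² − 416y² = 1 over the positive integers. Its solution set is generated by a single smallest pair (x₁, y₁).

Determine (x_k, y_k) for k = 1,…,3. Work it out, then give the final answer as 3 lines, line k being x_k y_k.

5201 255
54100801 2652510
562756526801 27591408765

√416 → a₀=20, period (2,1,1,9,1,1,2,40); ℓ=8 even so k=7
i=0: a=20 ⇒ p=20, q=1
i=1: a=2 ⇒ p=41, q=2
i=2: a=1 ⇒ p=61, q=3
i=3: a=1 ⇒ p=102, q=5
i=4: a=9 ⇒ p=979, q=48
i=5: a=1 ⇒ p=1081, q=53
i=6: a=1 ⇒ p=2060, q=101
i=7: a=2 ⇒ p=5201, q=255
→ (5201, 255).  Check: 5201²=27050401, 416·255²=27050400, difference 1.
(x_2, y_2) = (5201·5201 + 416·255·255, 5201·255 + 255·5201) = (54100801, 2652510)
(x_3, y_3) = (5201·54100801 + 416·255·2652510, 5201·2652510 + 255·54100801) = (562756526801, 27591408765)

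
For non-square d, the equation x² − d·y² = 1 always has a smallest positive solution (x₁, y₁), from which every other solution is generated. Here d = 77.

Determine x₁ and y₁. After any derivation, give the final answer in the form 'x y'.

√77 → a₀=8, period (1,3,2,3,1,16); ℓ=6 even so k=5
a_0=8:  p_0=8·1+0=8,  q_0=8·0+1=1
…
a_3=2:  p_3=2·35+9=79,  q_3=2·4+1=9
a_4=3:  p_4=3·79+35=272,  q_4=3·9+4=31
a_5=1:  p_5=1·272+79=351,  q_5=1·31+9=40
(x₁, y₁) = (351, 40);  351² − 77·40² = 1 ✓

351 40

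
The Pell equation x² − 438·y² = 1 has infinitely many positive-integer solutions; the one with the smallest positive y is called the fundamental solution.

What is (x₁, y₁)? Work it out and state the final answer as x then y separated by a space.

√438 → a₀=20, period (1,12,1,40); ℓ=4 even so k=3
i=0: a=20 ⇒ p=20, q=1
i=1: a=1 ⇒ p=21, q=1
i=2: a=12 ⇒ p=272, q=13
i=3: a=1 ⇒ p=293, q=14
fundamental: x₁=293, y₁=14  (since 85849 − 438·196 = 1)

293 14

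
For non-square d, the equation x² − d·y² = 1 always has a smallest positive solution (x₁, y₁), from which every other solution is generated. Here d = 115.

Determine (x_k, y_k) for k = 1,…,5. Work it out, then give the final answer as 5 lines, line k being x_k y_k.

1126 105
2535751 236460
5710510126 532507815
12860066268001 1199207362920
28960863525028126 2700614448788025

√115 → a₀=10, period (1,2,1,1,1,1,1,2,1,20); ℓ=10 even so k=9
i=0: a=10 ⇒ p=10, q=1
i=1: a=1 ⇒ p=11, q=1
i=2: a=2 ⇒ p=32, q=3
…
i=5: a=1 ⇒ p=118, q=11
i=6: a=1 ⇒ p=193, q=18
…
i=8: a=2 ⇒ p=815, q=76
i=9: a=1 ⇒ p=1126, q=105
→ (1126, 105).  Check: 1126²=1267876, 115·105²=1267875, difference 1.
(x_2, y_2) = (1126·1126 + 115·105·105, 1126·105 + 105·1126) = (2535751, 236460)
(x_3, y_3) = (1126·2535751 + 115·105·236460, 1126·236460 + 105·2535751) = (5710510126, 532507815)
(x_4, y_4) = (1126·5710510126 + 115·105·532507815, 1126·532507815 + 105·5710510126) = (12860066268001, 1199207362920)
(x_5, y_5) = (1126·12860066268001 + 115·105·1199207362920, 1126·1199207362920 + 105·12860066268001) = (28960863525028126, 2700614448788025)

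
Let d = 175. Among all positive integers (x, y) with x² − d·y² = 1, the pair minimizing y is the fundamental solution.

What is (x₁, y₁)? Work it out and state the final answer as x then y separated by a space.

√175 = [13; 4,2,1,2,4,26, …], period ℓ=6 (even) → k=5
a_0=13:  p_0=13·1+0=13,  q_0=13·0+1=1
a_1=4:  p_1=4·13+1=53,  q_1=4·1+0=4
…
a_3=1:  p_3=1·119+53=172,  q_3=1·9+4=13
a_4=2:  p_4=2·172+119=463,  q_4=2·13+9=35
a_5=4:  p_5=4·463+172=2024,  q_5=4·35+13=153
fundamental: x₁=2024, y₁=153  (since 4096576 − 175·23409 = 1)

2024 153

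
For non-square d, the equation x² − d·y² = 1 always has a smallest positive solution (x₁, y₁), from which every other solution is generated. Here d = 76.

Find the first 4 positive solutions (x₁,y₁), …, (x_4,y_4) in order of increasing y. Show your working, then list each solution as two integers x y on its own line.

57799 6630
6681448801 766414740
772362118440199 88596011107890
89283516160768675201 10241521691283453480

√76 = [8; 1,2,1,1,5,4,5,1,1,2,1,16, …], period ℓ=12 (even) → k=11
a_0=8:  p_0=8·1+0=8,  q_0=8·0+1=1
…
a_3=1:  p_3=1·26+9=35,  q_3=1·3+1=4
…
a_5=5:  p_5=5·61+35=340,  q_5=5·7+4=39
a_6=4:  p_6=4·340+61=1421,  q_6=4·39+7=163
a_7=5:  p_7=5·1421+340=7445,  q_7=5·163+39=854
a_8=1:  p_8=1·7445+1421=8866,  q_8=1·854+163=1017
…
a_10=2:  p_10=2·16311+8866=41488,  q_10=2·1871+1017=4759
a_11=1:  p_11=1·41488+16311=57799,  q_11=1·4759+1871=6630
(x₁, y₁) = (57799, 6630);  57799² − 76·6630² = 1 ✓
k=2:  x_2 = 57799·57799+76·6630·6630 = 6681448801,  y_2 = 57799·6630+6630·57799 = 766414740
k=3:  x_3 = 57799·6681448801+76·6630·766414740 = 772362118440199,  y_3 = 57799·766414740+6630·6681448801 = 88596011107890
k=4:  x_4 = 57799·772362118440199+76·6630·88596011107890 = 89283516160768675201,  y_4 = 57799·88596011107890+6630·772362118440199 = 10241521691283453480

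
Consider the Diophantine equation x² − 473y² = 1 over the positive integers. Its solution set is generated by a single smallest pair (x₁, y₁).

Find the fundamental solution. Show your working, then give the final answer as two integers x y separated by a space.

√473 = [21; 1,2,1,42, …], period ℓ=4 (even) → k=3
k=0  a_k=21  p_k/q_k = 21/1
k=1  a_k=1  p_k/q_k = 22/1
k=2  a_k=2  p_k/q_k = 65/3
k=3  a_k=1  p_k/q_k = 87/4
→ (87, 4).  Check: 87²=7569, 473·4²=7568, difference 1.

87 4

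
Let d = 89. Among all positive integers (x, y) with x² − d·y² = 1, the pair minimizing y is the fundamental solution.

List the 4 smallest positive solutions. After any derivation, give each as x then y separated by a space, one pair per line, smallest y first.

[9; 2,3,3,2,18] for √89; ℓ=5 ⇒ convergent index 9
step 0: (9, 1)  from 9·(1,0) + (0,1)
step 1: (19, 2)  from 2·(9,1) + (1,0)
step 2: (66, 7)  from 3·(19,2) + (9,1)
step 3: (217, 23)  from 3·(66,7) + (19,2)
step 4: (500, 53)  from 2·(217,23) + (66,7)
step 5: (9217, 977)  from 18·(500,53) + (217,23)
step 6: (18934, 2007)  from 2·(9217,977) + (500,53)
…
step 8: (216991, 23001)  from 3·(66019,6998) + (18934,2007)
step 9: (500001, 53000)  from 2·(216991,23001) + (66019,6998)
fundamental: x₁=500001, y₁=53000  (since 250001000001 − 89·2809000000 = 1)
(500001+53000√89)^2 = 500002000001 + 53000106000√89
(500001+53000√89)^3 = 500003000004500001 + 53000212000159000√89
(500001+53000√89)^4 = 500004000010000008000001 + 53000318000530000212000√89

500001 53000
500002000001 53000106000
500003000004500001 53000212000159000
500004000010000008000001 53000318000530000212000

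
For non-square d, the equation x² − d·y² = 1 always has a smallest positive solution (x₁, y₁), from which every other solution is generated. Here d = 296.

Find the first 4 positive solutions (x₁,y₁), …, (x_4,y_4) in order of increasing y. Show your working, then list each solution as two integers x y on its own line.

√296 = [17; 4,1,7,1,4,34, …], period ℓ=6 (even) → k=5
k=0  a_k=17  p_k/q_k = 17/1
k=1  a_k=4  p_k/q_k = 69/4
k=2  a_k=1  p_k/q_k = 86/5
…
k=4  a_k=1  p_k/q_k = 757/44
k=5  a_k=4  p_k/q_k = 3699/215
→ (3699, 215).  Check: 3699²=13682601, 296·215²=13682600, difference 1.
k=2:  x_2 = 3699·3699+296·215·215 = 27365201,  y_2 = 3699·215+215·3699 = 1590570
k=3:  x_3 = 3699·27365201+296·215·1590570 = 202447753299,  y_3 = 3699·1590570+215·27365201 = 11767036645
k=4:  x_4 = 3699·202447753299+296·215·11767036645 = 1497708451540801,  y_4 = 3699·11767036645+215·202447753299 = 87052535509140

3699 215
27365201 1590570
202447753299 11767036645
1497708451540801 87052535509140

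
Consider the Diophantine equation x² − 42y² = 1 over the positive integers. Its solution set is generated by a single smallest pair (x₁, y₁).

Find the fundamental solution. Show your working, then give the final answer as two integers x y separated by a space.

13 2

√42 → a₀=6, period (2,12); ℓ=2 even so k=1
k=0  a_k=6  p_k/q_k = 6/1
k=1  a_k=2  p_k/q_k = 13/2
→ (13, 2).  Check: 13²=169, 42·2²=168, difference 1.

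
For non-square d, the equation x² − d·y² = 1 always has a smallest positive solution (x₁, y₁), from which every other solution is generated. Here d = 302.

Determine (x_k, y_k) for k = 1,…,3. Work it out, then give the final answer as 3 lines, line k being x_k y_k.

√302 → a₀=17, period (2,1,1,1,4,…,1,2,34); ℓ=16 even so k=15
k=0  a_k=17  p_k/q_k = 17/1
k=1  a_k=2  p_k/q_k = 35/2
…
k=3  a_k=1  p_k/q_k = 87/5
k=4  a_k=1  p_k/q_k = 139/8
k=5  a_k=4  p_k/q_k = 643/37
k=6  a_k=2  p_k/q_k = 1425/82
k=7  a_k=1  p_k/q_k = 2068/119
…
k=9  a_k=1  p_k/q_k = 36581/2105
…
k=11  a_k=4  p_k/q_k = 467281/26889
…
k=14  a_k=1  p_k/q_k = 1617193/93059
k=15  a_k=2  p_k/q_k = 4276623/246092
→ (4276623, 246092).  Check: 4276623²=18289504284129, 302·246092²=18289504284128, difference 1.
n=2: (4276623,246092)∘(4276623,246092) = (4276623·4276623+302·246092·246092, 4276623·246092+246092·4276623) = (36579008568257,2104885414632)
n=3: (36579008568257,2104885414632)∘(4276623,246092) = (4276623·36579008568257+302·246092·2104885414632, 4276623·2104885414632+246092·36579008568257) = (312869258720405635599,18003602753159249380)

4276623 246092
36579008568257 2104885414632
312869258720405635599 18003602753159249380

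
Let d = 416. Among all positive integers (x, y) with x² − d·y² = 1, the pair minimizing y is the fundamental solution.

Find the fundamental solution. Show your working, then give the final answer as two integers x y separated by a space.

√416 = [20; 2,1,1,9,1,1,2,40, …], period ℓ=8 (even) → k=7
i=0: a=20 ⇒ p=20, q=1
…
i=3: a=1 ⇒ p=102, q=5
…
i=5: a=1 ⇒ p=1081, q=53
i=6: a=1 ⇒ p=2060, q=101
i=7: a=2 ⇒ p=5201, q=255
fundamental: x₁=5201, y₁=255  (since 27050401 − 416·65025 = 1)

5201 255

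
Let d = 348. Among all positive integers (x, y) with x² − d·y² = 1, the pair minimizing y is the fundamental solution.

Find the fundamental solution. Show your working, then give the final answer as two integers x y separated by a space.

[18; 1,1,1,8,1,1,1,36] for √348; ℓ=8 ⇒ convergent index 7
i=0: a=18 ⇒ p=18, q=1
i=1: a=1 ⇒ p=19, q=1
…
i=3: a=1 ⇒ p=56, q=3
i=4: a=8 ⇒ p=485, q=26
i=5: a=1 ⇒ p=541, q=29
i=6: a=1 ⇒ p=1026, q=55
i=7: a=1 ⇒ p=1567, q=84
fundamental: x₁=1567, y₁=84  (since 2455489 − 348·7056 = 1)

1567 84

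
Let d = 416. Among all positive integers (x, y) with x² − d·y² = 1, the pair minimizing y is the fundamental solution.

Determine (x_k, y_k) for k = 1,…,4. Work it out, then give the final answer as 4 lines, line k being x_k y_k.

√416 = [20; 2,1,1,9,1,1,2,40, …], period ℓ=8 (even) → k=7
a_0=20:  p_0=20·1+0=20,  q_0=20·0+1=1
a_1=2:  p_1=2·20+1=41,  q_1=2·1+0=2
…
a_6=1:  p_6=1·1081+979=2060,  q_6=1·53+48=101
a_7=2:  p_7=2·2060+1081=5201,  q_7=2·101+53=255
→ (5201, 255).  Check: 5201²=27050401, 416·255²=27050400, difference 1.
(x_2, y_2) = (5201·5201 + 416·255·255, 5201·255 + 255·5201) = (54100801, 2652510)
(x_3, y_3) = (5201·54100801 + 416·255·2652510, 5201·2652510 + 255·54100801) = (562756526801, 27591408765)
(x_4, y_4) = (5201·562756526801 + 416·255·27591408765, 5201·27591408765 + 255·562756526801) = (5853793337683201, 287005831321020)

5201 255
54100801 2652510
562756526801 27591408765
5853793337683201 287005831321020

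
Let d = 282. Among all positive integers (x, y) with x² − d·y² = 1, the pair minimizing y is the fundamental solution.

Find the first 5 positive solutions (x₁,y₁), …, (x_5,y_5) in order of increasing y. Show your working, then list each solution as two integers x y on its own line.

2351 140
11054401 658280
51977791151 3095232420
244399562937601 14553782180560
1149166692954808751 68431880717760700

d=282: √d = [16; 1,3,1,4,1,3,1,32] (ℓ=8, even), read p_7/q_7
step 0: (16, 1)  from 16·(1,0) + (0,1)
…
step 2: (67, 4)  from 3·(17,1) + (16,1)
…
step 5: (487, 29)  from 1·(403,24) + (84,5)
step 6: (1864, 111)  from 3·(487,29) + (403,24)
step 7: (2351, 140)  from 1·(1864,111) + (487,29)
fundamental: x₁=2351, y₁=140  (since 5527201 − 282·19600 = 1)
(2351+140√282)^2 = 11054401 + 658280√282
(2351+140√282)^3 = 51977791151 + 3095232420√282
(2351+140√282)^4 = 244399562937601 + 14553782180560√282
(2351+140√282)^5 = 1149166692954808751 + 68431880717760700√282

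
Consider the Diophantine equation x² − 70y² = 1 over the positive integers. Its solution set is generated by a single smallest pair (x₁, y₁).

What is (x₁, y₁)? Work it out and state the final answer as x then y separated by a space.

251 30

√70 = [8; 2,1,2,1,2,16, …], period ℓ=6 (even) → k=5
i=0: a=8 ⇒ p=8, q=1
…
i=2: a=1 ⇒ p=25, q=3
i=3: a=2 ⇒ p=67, q=8
i=4: a=1 ⇒ p=92, q=11
i=5: a=2 ⇒ p=251, q=30
fundamental: x₁=251, y₁=30  (since 63001 − 70·900 = 1)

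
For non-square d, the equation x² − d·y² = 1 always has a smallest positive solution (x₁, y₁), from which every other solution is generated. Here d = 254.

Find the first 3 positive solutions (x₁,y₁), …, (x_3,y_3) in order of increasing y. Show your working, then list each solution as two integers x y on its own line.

√254 = [15; 1,14,1,30, …], period ℓ=4 (even) → k=3
a_0=15:  p_0=15·1+0=15,  q_0=15·0+1=1
…
a_2=14:  p_2=14·16+15=239,  q_2=14·1+1=15
a_3=1:  p_3=1·239+16=255,  q_3=1·15+1=16
fundamental: x₁=255, y₁=16  (since 65025 − 254·256 = 1)
k=2:  x_2 = 255·255+254·16·16 = 130049,  y_2 = 255·16+16·255 = 8160
k=3:  x_3 = 255·130049+254·16·8160 = 66324735,  y_3 = 255·8160+16·130049 = 4161584

255 16
130049 8160
66324735 4161584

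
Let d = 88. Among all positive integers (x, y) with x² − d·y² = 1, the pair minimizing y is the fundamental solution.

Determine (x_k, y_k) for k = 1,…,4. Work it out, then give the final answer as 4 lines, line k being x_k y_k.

√88 → a₀=9, period (2,1,1,1,2,18); ℓ=6 even so k=5
a_0=9:  p_0=9·1+0=9,  q_0=9·0+1=1
…
a_4=1:  p_4=1·47+28=75,  q_4=1·5+3=8
a_5=2:  p_5=2·75+47=197,  q_5=2·8+5=21
→ (197, 21).  Check: 197²=38809, 88·21²=38808, difference 1.
(x_2, y_2) = (197·197 + 88·21·21, 197·21 + 21·197) = (77617, 8274)
(x_3, y_3) = (197·77617 + 88·21·8274, 197·8274 + 21·77617) = (30580901, 3259935)
(x_4, y_4) = (197·30580901 + 88·21·3259935, 197·3259935 + 21·30580901) = (12048797377, 1284406116)

197 21
77617 8274
30580901 3259935
12048797377 1284406116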